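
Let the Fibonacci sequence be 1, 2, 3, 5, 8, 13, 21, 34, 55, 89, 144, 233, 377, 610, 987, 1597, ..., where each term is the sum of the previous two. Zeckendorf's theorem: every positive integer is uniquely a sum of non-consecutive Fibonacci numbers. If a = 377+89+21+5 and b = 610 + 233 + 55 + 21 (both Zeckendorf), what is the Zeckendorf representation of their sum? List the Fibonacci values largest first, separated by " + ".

The two numbers are 492 and 919, so their sum is 1411.
1411: greatest Fibonacci not exceeding it is 987, leaving 424
424: greatest Fibonacci not exceeding it is 377, leaving 47
47: greatest Fibonacci not exceeding it is 34, leaving 13
13: greatest Fibonacci not exceeding it is 13, leaving 0

987 + 377 + 34 + 13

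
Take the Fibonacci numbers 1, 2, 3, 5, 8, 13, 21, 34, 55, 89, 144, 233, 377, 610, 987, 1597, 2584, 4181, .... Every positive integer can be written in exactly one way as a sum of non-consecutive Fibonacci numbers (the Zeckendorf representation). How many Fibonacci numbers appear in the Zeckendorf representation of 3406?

5

2584 ≤ 3406 < 4181, so take 2584; remainder 822
610 ≤ 822 < 987, so take 610; remainder 212
144 ≤ 212 < 233, so take 144; remainder 68
55 ≤ 68 < 89, so take 55; remainder 13
13 ≤ 13 < 21, so take 13; remainder 0
3406 = 2584 + 610 + 144 + 55 + 13, which has 5 terms.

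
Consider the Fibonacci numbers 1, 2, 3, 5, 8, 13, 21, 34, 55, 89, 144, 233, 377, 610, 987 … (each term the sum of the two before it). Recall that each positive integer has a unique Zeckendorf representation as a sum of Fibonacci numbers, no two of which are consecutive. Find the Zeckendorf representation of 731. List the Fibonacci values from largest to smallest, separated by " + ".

Greedy algorithm:
subtract 610 from 731: 121 remains
subtract 89 from 121: 32 remains
subtract 21 from 32: 11 remains
subtract 8 from 11: 3 remains
subtract 3 from 3: 0 remains
So 731 = 610 + 89 + 21 + 8 + 3, with no two terms consecutive in the sequence.

610 + 89 + 21 + 8 + 3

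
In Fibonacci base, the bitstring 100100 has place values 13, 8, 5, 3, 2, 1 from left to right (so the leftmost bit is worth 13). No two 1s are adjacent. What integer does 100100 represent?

16

Summing the place values of the 1 bits: 13 + 3 = 16.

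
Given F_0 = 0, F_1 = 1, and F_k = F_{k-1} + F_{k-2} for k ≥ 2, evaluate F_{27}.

196418

Iterating the recurrence up to F_{19} = 4181 and F_{18} = 2584:
F_{20} = F_{19} + F_{18} = 4181 + 2584 = 6765
F_{21} = F_{20} + F_{19} = 6765 + 4181 = 10946
F_{22} = F_{21} + F_{20} = 10946 + 6765 = 17711
F_{23} = F_{22} + F_{21} = 17711 + 10946 = 28657
F_{24} = F_{23} + F_{22} = 28657 + 17711 = 46368
F_{25} = F_{24} + F_{23} = 46368 + 28657 = 75025
F_{26} = F_{25} + F_{24} = 75025 + 46368 = 121393
F_{27} = F_{26} + F_{25} = 121393 + 75025 = 196418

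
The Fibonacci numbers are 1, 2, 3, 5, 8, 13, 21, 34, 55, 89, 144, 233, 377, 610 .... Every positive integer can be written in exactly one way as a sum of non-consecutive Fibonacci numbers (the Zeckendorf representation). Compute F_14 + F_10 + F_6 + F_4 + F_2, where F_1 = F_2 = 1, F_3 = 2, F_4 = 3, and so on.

F_14 + F_10 + F_6 + F_4 + F_2 = 377 + 55 + 8 + 3 + 1 = 444.

444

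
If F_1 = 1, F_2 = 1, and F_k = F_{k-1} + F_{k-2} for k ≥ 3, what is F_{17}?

1597

Iterating the recurrence up to F_{13} = 233 and F_{12} = 144:
F_{14} = F_{13} + F_{12} = 233 + 144 = 377
F_{15} = F_{14} + F_{13} = 377 + 233 = 610
F_{16} = F_{15} + F_{14} = 610 + 377 = 987
F_{17} = F_{16} + F_{15} = 987 + 610 = 1597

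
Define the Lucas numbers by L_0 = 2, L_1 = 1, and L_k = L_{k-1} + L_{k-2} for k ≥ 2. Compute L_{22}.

39603

Iterating the recurrence up to L_{15} = 1364 and L_{14} = 843:
L_{16} = L_{15} + L_{14} = 1364 + 843 = 2207
L_{17} = L_{16} + L_{15} = 2207 + 1364 = 3571
L_{18} = L_{17} + L_{16} = 3571 + 2207 = 5778
L_{19} = L_{18} + L_{17} = 5778 + 3571 = 9349
L_{20} = L_{19} + L_{18} = 9349 + 5778 = 15127
L_{21} = L_{20} + L_{19} = 15127 + 9349 = 24476
L_{22} = L_{21} + L_{20} = 24476 + 15127 = 39603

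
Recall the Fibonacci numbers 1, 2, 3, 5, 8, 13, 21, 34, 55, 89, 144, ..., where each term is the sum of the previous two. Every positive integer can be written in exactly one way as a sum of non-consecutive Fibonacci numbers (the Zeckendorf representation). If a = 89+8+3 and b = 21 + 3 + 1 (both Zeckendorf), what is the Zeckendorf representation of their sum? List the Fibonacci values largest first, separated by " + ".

89 + 34 + 2

The two numbers are 100 and 25, so their sum is 125.
Greedy algorithm:
largest Fibonacci ≤ 125 is 89; 125 − 89 = 36
largest Fibonacci ≤ 36 is 34; 36 − 34 = 2
largest Fibonacci ≤ 2 is 2; 2 − 2 = 0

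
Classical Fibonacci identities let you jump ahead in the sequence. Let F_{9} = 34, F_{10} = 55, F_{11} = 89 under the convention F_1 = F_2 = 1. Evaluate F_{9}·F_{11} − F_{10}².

34·89 − 55² = 3026 − 3025 = 1. (Cassini's identity: F_{k−1}F_{k+1} − F_k² = (−1)^k.)

1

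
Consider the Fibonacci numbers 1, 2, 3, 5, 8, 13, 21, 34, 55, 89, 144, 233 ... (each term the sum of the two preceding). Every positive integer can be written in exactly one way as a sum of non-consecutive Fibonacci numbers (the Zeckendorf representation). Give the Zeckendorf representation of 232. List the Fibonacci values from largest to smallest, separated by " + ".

Repeatedly subtract the largest Fibonacci number that fits:
144 ≤ 232 < 233, so take 144; remainder 88
55 ≤ 88 < 89, so take 55; remainder 33
21 ≤ 33 < 34, so take 21; remainder 12
8 ≤ 12 < 13, so take 8; remainder 4
3 ≤ 4 < 5, so take 3; remainder 1
1 ≤ 1 < 2, so take 1; remainder 0
So 232 = 144 + 55 + 21 + 8 + 3 + 1, with no two terms consecutive in the sequence.

144 + 55 + 21 + 8 + 3 + 1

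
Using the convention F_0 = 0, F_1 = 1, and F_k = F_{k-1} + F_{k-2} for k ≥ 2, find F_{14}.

Iterating the recurrence up to F_{9} = 34 and F_{8} = 21:
F_{10} = F_{9} + F_{8} = 34 + 21 = 55
F_{11} = F_{10} + F_{9} = 55 + 34 = 89
F_{12} = F_{11} + F_{10} = 89 + 55 = 144
F_{13} = F_{12} + F_{11} = 144 + 89 = 233
F_{14} = F_{13} + F_{12} = 233 + 144 = 377

377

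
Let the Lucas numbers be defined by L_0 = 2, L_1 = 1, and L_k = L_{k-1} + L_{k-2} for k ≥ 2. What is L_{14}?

843

Iterating the recurrence up to L_{7} = 29 and L_{6} = 18:
L_{8} = L_{7} + L_{6} = 29 + 18 = 47
L_{9} = L_{8} + L_{7} = 47 + 29 = 76
L_{10} = L_{9} + L_{8} = 76 + 47 = 123
L_{11} = L_{10} + L_{9} = 123 + 76 = 199
L_{12} = L_{11} + L_{10} = 199 + 123 = 322
L_{13} = L_{12} + L_{11} = 322 + 199 = 521
L_{14} = L_{13} + L_{12} = 521 + 322 = 843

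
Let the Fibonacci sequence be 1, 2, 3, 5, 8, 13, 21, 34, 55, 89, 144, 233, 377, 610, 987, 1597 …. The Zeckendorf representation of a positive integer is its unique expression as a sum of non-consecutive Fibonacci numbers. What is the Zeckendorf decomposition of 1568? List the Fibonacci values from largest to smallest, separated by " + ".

987 + 377 + 144 + 55 + 5

987 ≤ 1568 < 1597, so take 987; remainder 581
377 ≤ 581 < 610, so take 377; remainder 204
144 ≤ 204 < 233, so take 144; remainder 60
55 ≤ 60 < 89, so take 55; remainder 5
5 ≤ 5 < 8, so take 5; remainder 0
So 1568 = 987 + 377 + 144 + 55 + 5, with no two terms consecutive in the sequence.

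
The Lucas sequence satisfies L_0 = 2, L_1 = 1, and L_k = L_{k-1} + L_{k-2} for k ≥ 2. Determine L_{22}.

39603

Iterating the recurrence up to L_{18} = 5778 and L_{17} = 3571:
L_{19} = L_{18} + L_{17} = 5778 + 3571 = 9349
L_{20} = L_{19} + L_{18} = 9349 + 5778 = 15127
L_{21} = L_{20} + L_{19} = 15127 + 9349 = 24476
L_{22} = L_{21} + L_{20} = 24476 + 15127 = 39603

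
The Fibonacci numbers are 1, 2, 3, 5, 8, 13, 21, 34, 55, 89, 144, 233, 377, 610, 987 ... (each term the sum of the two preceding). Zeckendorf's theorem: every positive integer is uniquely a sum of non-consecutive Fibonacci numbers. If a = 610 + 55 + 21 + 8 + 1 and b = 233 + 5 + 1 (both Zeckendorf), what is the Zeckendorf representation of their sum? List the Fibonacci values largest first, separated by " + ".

The two numbers are 695 and 239, so their sum is 934.
subtract 610 from 934: 324 remains
subtract 233 from 324: 91 remains
subtract 89 from 91: 2 remains
subtract 2 from 2: 0 remains

610 + 233 + 89 + 2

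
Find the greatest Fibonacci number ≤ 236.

233 ≤ 236 < 377, so the largest Fibonacci number not exceeding 236 is 233.

233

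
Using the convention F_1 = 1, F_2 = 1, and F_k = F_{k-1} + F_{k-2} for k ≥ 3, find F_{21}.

Iterating the recurrence up to F_{14} = 377 and F_{13} = 233:
F_{15} = F_{14} + F_{13} = 377 + 233 = 610
F_{16} = F_{15} + F_{14} = 610 + 377 = 987
F_{17} = F_{16} + F_{15} = 987 + 610 = 1597
F_{18} = F_{17} + F_{16} = 1597 + 987 = 2584
F_{19} = F_{18} + F_{17} = 2584 + 1597 = 4181
F_{20} = F_{19} + F_{18} = 4181 + 2584 = 6765
F_{21} = F_{20} + F_{19} = 6765 + 4181 = 10946

10946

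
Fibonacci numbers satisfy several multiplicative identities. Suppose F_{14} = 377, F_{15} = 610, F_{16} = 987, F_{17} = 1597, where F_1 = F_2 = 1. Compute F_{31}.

1346269

By the addition formula F_{m+n} = F_m F_{n+1} + F_{m−1} F_n with m=17, n=14: F_{31} = 1597·610 + 987·377 = 974170 + 372099 = 1346269.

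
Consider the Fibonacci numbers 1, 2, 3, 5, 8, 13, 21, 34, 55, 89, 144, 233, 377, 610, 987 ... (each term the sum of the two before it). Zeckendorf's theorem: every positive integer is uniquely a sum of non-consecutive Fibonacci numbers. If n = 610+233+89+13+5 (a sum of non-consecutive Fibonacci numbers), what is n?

950

610+233+89+13+5 = 950.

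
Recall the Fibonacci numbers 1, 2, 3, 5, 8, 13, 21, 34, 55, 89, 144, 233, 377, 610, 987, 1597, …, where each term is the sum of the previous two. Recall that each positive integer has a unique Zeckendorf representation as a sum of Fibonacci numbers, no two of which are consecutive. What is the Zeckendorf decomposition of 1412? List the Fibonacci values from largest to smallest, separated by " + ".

987 + 377 + 34 + 13 + 1

1412 − 987 = 425
425 − 377 = 48
48 − 34 = 14
14 − 13 = 1
1 − 1 = 0
So 1412 = 987 + 377 + 34 + 13 + 1, with no two terms consecutive in the sequence.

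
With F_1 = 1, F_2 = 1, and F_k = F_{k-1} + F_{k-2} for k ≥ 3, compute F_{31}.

1346269

Iterating the recurrence up to F_{26} = 121393 and F_{25} = 75025:
F_{27} = F_{26} + F_{25} = 121393 + 75025 = 196418
F_{28} = F_{27} + F_{26} = 196418 + 121393 = 317811
F_{29} = F_{28} + F_{27} = 317811 + 196418 = 514229
F_{30} = F_{29} + F_{28} = 514229 + 317811 = 832040
F_{31} = F_{30} + F_{29} = 832040 + 514229 = 1346269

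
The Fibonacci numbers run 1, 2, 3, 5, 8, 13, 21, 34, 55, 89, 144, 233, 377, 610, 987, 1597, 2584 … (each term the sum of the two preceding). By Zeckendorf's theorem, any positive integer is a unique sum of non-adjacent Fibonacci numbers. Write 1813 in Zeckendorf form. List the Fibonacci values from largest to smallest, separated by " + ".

1597 ≤ 1813 < 2584, so take 1597; remainder 216
144 ≤ 216 < 233, so take 144; remainder 72
55 ≤ 72 < 89, so take 55; remainder 17
13 ≤ 17 < 21, so take 13; remainder 4
3 ≤ 4 < 5, so take 3; remainder 1
1 ≤ 1 < 2, so take 1; remainder 0
So 1813 = 1597 + 144 + 55 + 13 + 3 + 1, with no two terms consecutive in the sequence.

1597 + 144 + 55 + 13 + 3 + 1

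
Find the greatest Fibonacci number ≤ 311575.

196418

196418 ≤ 311575 < 317811, so the largest Fibonacci number not exceeding 311575 is 196418.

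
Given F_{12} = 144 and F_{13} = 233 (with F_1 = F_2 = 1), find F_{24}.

By the doubling identity F_{2k} = F_k(2F_{k+1} − F_k): F_{24} = 144·(2·233 − 144) = 144·322 = 46368.

46368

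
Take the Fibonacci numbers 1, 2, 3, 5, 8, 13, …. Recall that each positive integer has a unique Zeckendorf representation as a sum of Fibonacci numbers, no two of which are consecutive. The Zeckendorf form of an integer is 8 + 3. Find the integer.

8 + 3 = 11.

11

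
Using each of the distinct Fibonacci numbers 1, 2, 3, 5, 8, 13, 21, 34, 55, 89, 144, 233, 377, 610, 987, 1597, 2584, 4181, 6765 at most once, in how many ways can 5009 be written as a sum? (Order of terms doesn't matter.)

5009 = 4181+610+144+55+13+5+1 = 4181+610+144+55+13+3+2+1 = 4181+610+144+34+21+13+5+1 = … (42 more), for 45 in all.

45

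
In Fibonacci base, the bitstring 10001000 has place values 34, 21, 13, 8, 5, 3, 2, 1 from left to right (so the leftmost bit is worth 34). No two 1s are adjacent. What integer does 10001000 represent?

Summing the place values of the 1 bits: 34 + 5 = 39.

39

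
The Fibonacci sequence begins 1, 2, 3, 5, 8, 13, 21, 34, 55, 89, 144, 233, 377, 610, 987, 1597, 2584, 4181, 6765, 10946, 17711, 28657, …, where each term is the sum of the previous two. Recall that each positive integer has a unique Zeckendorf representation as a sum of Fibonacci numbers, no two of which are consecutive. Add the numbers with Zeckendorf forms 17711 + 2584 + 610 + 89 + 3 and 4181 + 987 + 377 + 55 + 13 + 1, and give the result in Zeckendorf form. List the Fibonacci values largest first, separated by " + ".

The two numbers are 20997 and 5614, so their sum is 26611.
Greedily peel off the largest Fibonacci term at each step:
take 17711 (≤ 26611); 26611 − 17711 = 8900
take 6765 (≤ 8900); 8900 − 6765 = 2135
take 1597 (≤ 2135); 2135 − 1597 = 538
take 377 (≤ 538); 538 − 377 = 161
take 144 (≤ 161); 161 − 144 = 17
take 13 (≤ 17); 17 − 13 = 4
take 3 (≤ 4); 4 − 3 = 1
take 1 (≤ 1); 1 − 1 = 0

17711 + 6765 + 1597 + 377 + 144 + 13 + 3 + 1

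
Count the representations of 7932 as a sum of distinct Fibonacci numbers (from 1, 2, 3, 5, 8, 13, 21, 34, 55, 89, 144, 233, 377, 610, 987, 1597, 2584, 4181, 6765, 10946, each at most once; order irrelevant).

39

7932 = 6765+987+144+34+2 = 6765+987+144+21+13+2 = 6765+987+89+55+34+2 = 6765+610+377+144+34+2 = 6765+987+144+21+8+5+2 = … (34 more), for 39 in all.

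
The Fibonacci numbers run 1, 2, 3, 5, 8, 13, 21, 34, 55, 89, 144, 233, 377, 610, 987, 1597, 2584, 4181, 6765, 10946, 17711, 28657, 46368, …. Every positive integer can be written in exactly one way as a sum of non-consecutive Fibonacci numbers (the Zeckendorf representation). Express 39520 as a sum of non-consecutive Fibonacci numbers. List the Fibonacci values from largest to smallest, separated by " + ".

39520: greatest Fibonacci not exceeding it is 28657, leaving 10863
10863: greatest Fibonacci not exceeding it is 6765, leaving 4098
4098: greatest Fibonacci not exceeding it is 2584, leaving 1514
1514: greatest Fibonacci not exceeding it is 987, leaving 527
527: greatest Fibonacci not exceeding it is 377, leaving 150
150: greatest Fibonacci not exceeding it is 144, leaving 6
6: greatest Fibonacci not exceeding it is 5, leaving 1
1: greatest Fibonacci not exceeding it is 1, leaving 0
So 39520 = 28657 + 6765 + 2584 + 987 + 377 + 144 + 5 + 1, with no two terms consecutive in the sequence.

28657 + 6765 + 2584 + 987 + 377 + 144 + 5 + 1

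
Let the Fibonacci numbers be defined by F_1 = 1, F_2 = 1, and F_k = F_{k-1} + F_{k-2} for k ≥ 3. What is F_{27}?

196418

Iterating the recurrence up to F_{22} = 17711 and F_{21} = 10946:
F_{23} = F_{22} + F_{21} = 17711 + 10946 = 28657
F_{24} = F_{23} + F_{22} = 28657 + 17711 = 46368
F_{25} = F_{24} + F_{23} = 46368 + 28657 = 75025
F_{26} = F_{25} + F_{24} = 75025 + 46368 = 121393
F_{27} = F_{26} + F_{25} = 121393 + 75025 = 196418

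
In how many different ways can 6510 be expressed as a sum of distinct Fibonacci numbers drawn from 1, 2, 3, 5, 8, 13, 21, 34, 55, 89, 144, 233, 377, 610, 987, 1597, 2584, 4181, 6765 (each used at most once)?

6510 = 4181+1597+610+89+21+8+3+1 = 4181+1597+610+55+34+21+8+3+1 = 4181+1597+377+233+89+21+8+3+1 = 4181+1597+377+233+55+34+21+8+3+1 = … (7 more), for 11 in all.

11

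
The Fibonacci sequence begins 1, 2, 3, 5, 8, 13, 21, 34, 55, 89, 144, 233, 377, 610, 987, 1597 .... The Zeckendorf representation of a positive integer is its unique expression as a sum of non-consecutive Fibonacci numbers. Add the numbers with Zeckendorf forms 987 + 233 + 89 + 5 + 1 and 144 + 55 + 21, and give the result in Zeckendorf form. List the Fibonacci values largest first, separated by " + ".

987 + 377 + 144 + 21 + 5 + 1

The two numbers are 1315 and 220, so their sum is 1535.
1535 − 987 = 548
548 − 377 = 171
171 − 144 = 27
27 − 21 = 6
6 − 5 = 1
1 − 1 = 0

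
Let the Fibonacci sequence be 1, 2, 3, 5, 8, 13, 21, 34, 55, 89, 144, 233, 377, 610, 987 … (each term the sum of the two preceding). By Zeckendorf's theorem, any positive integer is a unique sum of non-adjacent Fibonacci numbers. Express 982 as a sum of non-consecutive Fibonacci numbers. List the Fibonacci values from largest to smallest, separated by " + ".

Repeatedly subtract the largest Fibonacci number that fits:
982 − 610 = 372
372 − 233 = 139
139 − 89 = 50
50 − 34 = 16
16 − 13 = 3
3 − 3 = 0
So 982 = 610 + 233 + 89 + 34 + 13 + 3, with no two terms consecutive in the sequence.

610 + 233 + 89 + 34 + 13 + 3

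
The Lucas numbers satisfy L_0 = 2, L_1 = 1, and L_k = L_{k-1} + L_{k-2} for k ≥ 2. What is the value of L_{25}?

Iterating the recurrence up to L_{21} = 24476 and L_{20} = 15127:
L_{22} = L_{21} + L_{20} = 24476 + 15127 = 39603
L_{23} = L_{22} + L_{21} = 39603 + 24476 = 64079
L_{24} = L_{23} + L_{22} = 64079 + 39603 = 103682
L_{25} = L_{24} + L_{23} = 103682 + 64079 = 167761

167761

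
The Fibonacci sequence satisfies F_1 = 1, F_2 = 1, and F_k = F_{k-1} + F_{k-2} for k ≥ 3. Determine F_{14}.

377

Iterating the recurrence up to F_{8} = 21 and F_{7} = 13:
F_{9} = F_{8} + F_{7} = 21 + 13 = 34
F_{10} = F_{9} + F_{8} = 34 + 21 = 55
F_{11} = F_{10} + F_{9} = 55 + 34 = 89
F_{12} = F_{11} + F_{10} = 89 + 55 = 144
F_{13} = F_{12} + F_{11} = 144 + 89 = 233
F_{14} = F_{13} + F_{12} = 233 + 144 = 377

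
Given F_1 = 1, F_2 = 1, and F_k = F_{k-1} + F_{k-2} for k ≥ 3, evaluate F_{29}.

514229

Iterating the recurrence up to F_{21} = 10946 and F_{20} = 6765:
F_{22} = F_{21} + F_{20} = 10946 + 6765 = 17711
F_{23} = F_{22} + F_{21} = 17711 + 10946 = 28657
F_{24} = F_{23} + F_{22} = 28657 + 17711 = 46368
F_{25} = F_{24} + F_{23} = 46368 + 28657 = 75025
F_{26} = F_{25} + F_{24} = 75025 + 46368 = 121393
F_{27} = F_{26} + F_{25} = 121393 + 75025 = 196418
F_{28} = F_{27} + F_{26} = 196418 + 121393 = 317811
F_{29} = F_{28} + F_{27} = 317811 + 196418 = 514229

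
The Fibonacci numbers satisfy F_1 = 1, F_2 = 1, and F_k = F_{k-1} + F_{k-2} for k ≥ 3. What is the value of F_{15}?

610

Iterating the recurrence up to F_{10} = 55 and F_{9} = 34:
F_{11} = F_{10} + F_{9} = 55 + 34 = 89
F_{12} = F_{11} + F_{10} = 89 + 55 = 144
F_{13} = F_{12} + F_{11} = 144 + 89 = 233
F_{14} = F_{13} + F_{12} = 233 + 144 = 377
F_{15} = F_{14} + F_{13} = 377 + 233 = 610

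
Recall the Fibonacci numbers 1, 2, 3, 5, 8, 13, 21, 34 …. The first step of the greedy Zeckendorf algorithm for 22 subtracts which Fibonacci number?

21 ≤ 22 < 34, so the largest Fibonacci number not exceeding 22 is 21.

21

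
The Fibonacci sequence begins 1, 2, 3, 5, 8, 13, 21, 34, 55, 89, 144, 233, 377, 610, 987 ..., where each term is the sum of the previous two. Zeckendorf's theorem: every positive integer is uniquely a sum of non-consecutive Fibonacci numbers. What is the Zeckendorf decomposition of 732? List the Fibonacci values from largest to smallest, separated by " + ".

732: greatest Fibonacci not exceeding it is 610, leaving 122
122: greatest Fibonacci not exceeding it is 89, leaving 33
33: greatest Fibonacci not exceeding it is 21, leaving 12
12: greatest Fibonacci not exceeding it is 8, leaving 4
4: greatest Fibonacci not exceeding it is 3, leaving 1
1: greatest Fibonacci not exceeding it is 1, leaving 0
So 732 = 610 + 89 + 21 + 8 + 3 + 1, with no two terms consecutive in the sequence.

610 + 89 + 21 + 8 + 3 + 1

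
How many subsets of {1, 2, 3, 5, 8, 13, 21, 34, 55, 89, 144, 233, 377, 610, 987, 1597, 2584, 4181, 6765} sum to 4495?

Each representation comes from the Zeckendorf form by replacing some F_k with F_{k−1} + F_{k−2} where possible.
4495 = 4181+233+55+21+5 = 4181+233+55+21+3+2 = 4181+233+55+13+8+5 = … (39 more), for 42 in all.

42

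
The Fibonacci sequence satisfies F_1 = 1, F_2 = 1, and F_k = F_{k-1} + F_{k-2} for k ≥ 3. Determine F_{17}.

Iterating the recurrence up to F_{12} = 144 and F_{11} = 89:
F_{13} = F_{12} + F_{11} = 144 + 89 = 233
F_{14} = F_{13} + F_{12} = 233 + 144 = 377
F_{15} = F_{14} + F_{13} = 377 + 233 = 610
F_{16} = F_{15} + F_{14} = 610 + 377 = 987
F_{17} = F_{16} + F_{15} = 987 + 610 = 1597

1597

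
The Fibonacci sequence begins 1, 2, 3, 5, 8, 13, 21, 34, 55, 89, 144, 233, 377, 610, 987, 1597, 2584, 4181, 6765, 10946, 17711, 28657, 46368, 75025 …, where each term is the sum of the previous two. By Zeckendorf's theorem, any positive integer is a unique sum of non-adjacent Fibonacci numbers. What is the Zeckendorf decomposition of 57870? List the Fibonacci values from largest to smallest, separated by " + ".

Repeatedly subtract the largest Fibonacci number that fits:
largest Fibonacci ≤ 57870 is 46368; 57870 − 46368 = 11502
largest Fibonacci ≤ 11502 is 10946; 11502 − 10946 = 556
largest Fibonacci ≤ 556 is 377; 556 − 377 = 179
largest Fibonacci ≤ 179 is 144; 179 − 144 = 35
largest Fibonacci ≤ 35 is 34; 35 − 34 = 1
largest Fibonacci ≤ 1 is 1; 1 − 1 = 0
So 57870 = 46368 + 10946 + 377 + 144 + 34 + 1, with no two terms consecutive in the sequence.

46368 + 10946 + 377 + 144 + 34 + 1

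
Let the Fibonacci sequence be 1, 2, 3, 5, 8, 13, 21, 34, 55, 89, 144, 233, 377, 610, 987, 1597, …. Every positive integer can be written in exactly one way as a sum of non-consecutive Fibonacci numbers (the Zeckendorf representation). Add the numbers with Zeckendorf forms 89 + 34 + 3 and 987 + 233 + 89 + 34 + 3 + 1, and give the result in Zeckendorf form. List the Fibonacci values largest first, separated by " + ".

987 + 377 + 89 + 13 + 5 + 2

The two numbers are 126 and 1347, so their sum is 1473.
1473 − 987 = 486
486 − 377 = 109
109 − 89 = 20
20 − 13 = 7
7 − 5 = 2
2 − 2 = 0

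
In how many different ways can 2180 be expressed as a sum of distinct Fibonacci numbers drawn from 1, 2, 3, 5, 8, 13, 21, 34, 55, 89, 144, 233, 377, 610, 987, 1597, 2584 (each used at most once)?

14

2180 = 1597+377+144+55+5+2 = 1597+377+144+34+21+5+2 = 987+610+377+144+55+5+2 = 1597+377+144+34+13+8+5+2 = 1597+377+89+55+34+21+5+2 = … (9 more), for 14 in all.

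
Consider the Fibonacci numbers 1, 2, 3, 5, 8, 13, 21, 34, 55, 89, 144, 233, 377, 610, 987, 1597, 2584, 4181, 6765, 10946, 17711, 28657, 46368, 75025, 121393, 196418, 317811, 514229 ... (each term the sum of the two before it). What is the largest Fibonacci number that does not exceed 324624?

317811 ≤ 324624 < 514229, so the largest Fibonacci number not exceeding 324624 is 317811.

317811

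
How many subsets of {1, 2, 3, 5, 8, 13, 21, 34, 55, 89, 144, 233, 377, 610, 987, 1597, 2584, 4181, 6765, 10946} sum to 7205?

Starting from the Zeckendorf form and repeatedly splitting a term F_k into F_{k−1} + F_{k−2} (when neither is already used) reaches every representation.
7205 = 6765+377+55+8 = 6765+377+55+5+3 = 6765+377+34+21+8 = 6765+233+144+55+8 = 6765+377+55+5+2+1 = … (71 more), for 76 in all.

76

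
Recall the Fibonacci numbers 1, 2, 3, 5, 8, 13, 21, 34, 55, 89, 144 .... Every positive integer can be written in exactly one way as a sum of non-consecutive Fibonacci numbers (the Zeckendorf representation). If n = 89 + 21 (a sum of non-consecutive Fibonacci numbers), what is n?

110

89 + 21 = 110.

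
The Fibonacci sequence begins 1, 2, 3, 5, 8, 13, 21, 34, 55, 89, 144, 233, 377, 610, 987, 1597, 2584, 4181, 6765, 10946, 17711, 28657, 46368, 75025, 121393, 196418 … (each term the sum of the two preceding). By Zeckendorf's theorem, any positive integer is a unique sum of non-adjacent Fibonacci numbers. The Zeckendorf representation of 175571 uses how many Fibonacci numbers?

largest Fibonacci ≤ 175571 is 121393; 175571 − 121393 = 54178
largest Fibonacci ≤ 54178 is 46368; 54178 − 46368 = 7810
largest Fibonacci ≤ 7810 is 6765; 7810 − 6765 = 1045
largest Fibonacci ≤ 1045 is 987; 1045 − 987 = 58
largest Fibonacci ≤ 58 is 55; 58 − 55 = 3
largest Fibonacci ≤ 3 is 3; 3 − 3 = 0
175571 = 121393 + 46368 + 6765 + 987 + 55 + 3, which has 6 terms.

6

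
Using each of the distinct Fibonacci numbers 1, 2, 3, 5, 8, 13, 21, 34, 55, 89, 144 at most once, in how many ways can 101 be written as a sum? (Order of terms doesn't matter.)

101 = 89+8+3+1 = 55+34+8+3+1 = 55+21+13+8+3+1 — 3 representations.

3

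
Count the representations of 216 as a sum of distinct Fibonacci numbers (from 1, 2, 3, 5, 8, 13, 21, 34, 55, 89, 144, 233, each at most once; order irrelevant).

6

Starting from the Zeckendorf form and repeatedly splitting a term F_k into F_{k−1} + F_{k−2} (when neither is already used) reaches every representation.
216 = 144+55+13+3+1 = 144+55+8+5+3+1 = 144+34+21+13+3+1 = 144+34+21+8+5+3+1 = 89+55+34+21+13+3+1 = … (1 more), for 6 in all.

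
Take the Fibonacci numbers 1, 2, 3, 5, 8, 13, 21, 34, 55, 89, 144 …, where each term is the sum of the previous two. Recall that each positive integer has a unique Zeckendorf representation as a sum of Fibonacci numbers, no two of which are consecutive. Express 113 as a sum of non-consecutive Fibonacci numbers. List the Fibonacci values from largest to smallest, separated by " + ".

113 − 89 = 24
24 − 21 = 3
3 − 3 = 0
So 113 = 89 + 21 + 3, with no two terms consecutive in the sequence.

89 + 21 + 3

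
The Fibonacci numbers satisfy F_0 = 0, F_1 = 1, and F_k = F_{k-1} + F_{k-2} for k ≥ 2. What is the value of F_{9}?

34

Iterating the recurrence up to F_{5} = 5 and F_{4} = 3:
F_{6} = F_{5} + F_{4} = 5 + 3 = 8
F_{7} = F_{6} + F_{5} = 8 + 5 = 13
F_{8} = F_{7} + F_{6} = 13 + 8 = 21
F_{9} = F_{8} + F_{7} = 21 + 13 = 34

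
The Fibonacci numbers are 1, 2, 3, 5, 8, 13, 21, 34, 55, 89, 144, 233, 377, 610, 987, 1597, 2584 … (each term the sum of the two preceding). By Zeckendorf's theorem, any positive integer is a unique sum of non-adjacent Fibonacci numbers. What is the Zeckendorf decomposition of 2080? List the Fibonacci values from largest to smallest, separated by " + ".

1597 + 377 + 89 + 13 + 3 + 1

Repeatedly subtract the largest Fibonacci number that fits:
2080: greatest Fibonacci not exceeding it is 1597, leaving 483
483: greatest Fibonacci not exceeding it is 377, leaving 106
106: greatest Fibonacci not exceeding it is 89, leaving 17
17: greatest Fibonacci not exceeding it is 13, leaving 4
4: greatest Fibonacci not exceeding it is 3, leaving 1
1: greatest Fibonacci not exceeding it is 1, leaving 0
So 2080 = 1597 + 377 + 89 + 13 + 3 + 1, with no two terms consecutive in the sequence.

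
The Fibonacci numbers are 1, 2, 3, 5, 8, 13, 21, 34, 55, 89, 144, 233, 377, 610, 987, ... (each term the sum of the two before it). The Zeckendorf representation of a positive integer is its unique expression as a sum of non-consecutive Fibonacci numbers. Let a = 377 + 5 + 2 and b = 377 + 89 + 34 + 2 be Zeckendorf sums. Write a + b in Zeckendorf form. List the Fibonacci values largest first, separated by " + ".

610 + 233 + 34 + 8 + 1

The two numbers are 384 and 502, so their sum is 886.
886 − 610 = 276
276 − 233 = 43
43 − 34 = 9
9 − 8 = 1
1 − 1 = 0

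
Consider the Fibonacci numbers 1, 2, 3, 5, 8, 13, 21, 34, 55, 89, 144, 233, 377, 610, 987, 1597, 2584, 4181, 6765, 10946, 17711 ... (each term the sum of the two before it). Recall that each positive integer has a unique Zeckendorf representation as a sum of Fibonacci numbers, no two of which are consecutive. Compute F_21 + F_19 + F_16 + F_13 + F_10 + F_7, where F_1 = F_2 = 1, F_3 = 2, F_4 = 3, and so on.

16415

F_21 + F_19 + F_16 + F_13 + F_10 + F_7 = 10946 + 4181 + 987 + 233 + 55 + 13 = 16415.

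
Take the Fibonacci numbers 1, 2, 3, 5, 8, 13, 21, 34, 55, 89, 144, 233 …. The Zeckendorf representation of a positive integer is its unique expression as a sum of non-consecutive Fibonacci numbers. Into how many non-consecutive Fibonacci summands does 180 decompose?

3

Greedy algorithm:
subtract 144 from 180: 36 remains
subtract 34 from 36: 2 remains
subtract 2 from 2: 0 remains
180 = 144 + 34 + 2, which has 3 terms.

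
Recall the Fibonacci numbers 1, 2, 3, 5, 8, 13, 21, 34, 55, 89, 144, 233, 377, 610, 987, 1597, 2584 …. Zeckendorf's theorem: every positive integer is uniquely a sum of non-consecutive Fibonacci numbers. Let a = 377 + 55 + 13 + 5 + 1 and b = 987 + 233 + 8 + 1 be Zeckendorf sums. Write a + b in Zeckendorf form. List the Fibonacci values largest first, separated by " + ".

The two numbers are 451 and 1229, so their sum is 1680.
1597 ≤ 1680 < 2584, so take 1597; remainder 83
55 ≤ 83 < 89, so take 55; remainder 28
21 ≤ 28 < 34, so take 21; remainder 7
5 ≤ 7 < 8, so take 5; remainder 2
2 ≤ 2 < 3, so take 2; remainder 0

1597 + 55 + 21 + 5 + 2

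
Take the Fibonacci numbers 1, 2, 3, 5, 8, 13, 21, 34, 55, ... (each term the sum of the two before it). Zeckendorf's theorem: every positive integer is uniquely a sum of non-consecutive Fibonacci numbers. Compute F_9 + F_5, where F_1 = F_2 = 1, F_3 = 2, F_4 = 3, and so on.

F_9 + F_5 = 34 + 5 = 39.

39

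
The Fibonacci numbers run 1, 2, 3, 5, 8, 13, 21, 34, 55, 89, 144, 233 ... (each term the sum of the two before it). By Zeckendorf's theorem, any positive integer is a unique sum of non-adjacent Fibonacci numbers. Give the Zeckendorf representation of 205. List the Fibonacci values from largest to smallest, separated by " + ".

Repeatedly subtract the largest Fibonacci number that fits:
205 − 144 = 61
61 − 55 = 6
6 − 5 = 1
1 − 1 = 0
So 205 = 144 + 55 + 5 + 1, with no two terms consecutive in the sequence.

144 + 55 + 5 + 1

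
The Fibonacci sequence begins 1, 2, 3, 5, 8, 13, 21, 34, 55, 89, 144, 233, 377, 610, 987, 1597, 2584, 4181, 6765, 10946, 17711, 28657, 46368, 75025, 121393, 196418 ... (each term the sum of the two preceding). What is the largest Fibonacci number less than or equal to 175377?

121393 ≤ 175377 < 196418, so the largest Fibonacci number not exceeding 175377 is 121393.

121393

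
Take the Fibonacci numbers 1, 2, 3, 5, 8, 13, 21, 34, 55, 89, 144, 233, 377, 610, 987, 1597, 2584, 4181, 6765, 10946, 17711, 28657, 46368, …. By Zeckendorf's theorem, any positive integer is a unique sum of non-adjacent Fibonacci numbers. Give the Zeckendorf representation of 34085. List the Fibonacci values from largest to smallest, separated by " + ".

largest Fibonacci ≤ 34085 is 28657; 34085 − 28657 = 5428
largest Fibonacci ≤ 5428 is 4181; 5428 − 4181 = 1247
largest Fibonacci ≤ 1247 is 987; 1247 − 987 = 260
largest Fibonacci ≤ 260 is 233; 260 − 233 = 27
largest Fibonacci ≤ 27 is 21; 27 − 21 = 6
largest Fibonacci ≤ 6 is 5; 6 − 5 = 1
largest Fibonacci ≤ 1 is 1; 1 − 1 = 0
So 34085 = 28657 + 4181 + 987 + 233 + 21 + 5 + 1, with no two terms consecutive in the sequence.

28657 + 4181 + 987 + 233 + 21 + 5 + 1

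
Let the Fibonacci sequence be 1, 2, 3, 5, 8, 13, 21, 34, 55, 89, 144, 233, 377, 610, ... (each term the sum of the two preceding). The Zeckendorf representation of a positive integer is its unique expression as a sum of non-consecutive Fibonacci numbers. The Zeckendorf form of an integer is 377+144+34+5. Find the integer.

560

377+144+34+5 = 560.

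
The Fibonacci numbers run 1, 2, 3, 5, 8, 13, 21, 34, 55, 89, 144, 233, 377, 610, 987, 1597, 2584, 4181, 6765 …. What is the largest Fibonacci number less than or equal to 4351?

4181

4181 ≤ 4351 < 6765, so the largest Fibonacci number not exceeding 4351 is 4181.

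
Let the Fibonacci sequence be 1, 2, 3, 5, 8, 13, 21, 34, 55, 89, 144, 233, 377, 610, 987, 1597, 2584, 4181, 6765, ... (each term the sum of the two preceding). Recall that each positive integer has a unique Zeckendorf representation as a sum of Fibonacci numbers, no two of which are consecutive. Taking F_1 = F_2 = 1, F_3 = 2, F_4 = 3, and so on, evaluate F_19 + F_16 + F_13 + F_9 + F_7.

5448

F_19 + F_16 + F_13 + F_9 + F_7 = 4181 + 987 + 233 + 34 + 13 = 5448.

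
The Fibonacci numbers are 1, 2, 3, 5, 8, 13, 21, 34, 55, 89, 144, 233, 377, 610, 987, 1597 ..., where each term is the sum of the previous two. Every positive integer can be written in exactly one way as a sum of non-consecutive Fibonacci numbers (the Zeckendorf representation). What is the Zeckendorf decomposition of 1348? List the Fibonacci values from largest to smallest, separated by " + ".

largest Fibonacci ≤ 1348 is 987; 1348 − 987 = 361
largest Fibonacci ≤ 361 is 233; 361 − 233 = 128
largest Fibonacci ≤ 128 is 89; 128 − 89 = 39
largest Fibonacci ≤ 39 is 34; 39 − 34 = 5
largest Fibonacci ≤ 5 is 5; 5 − 5 = 0
So 1348 = 987 + 233 + 89 + 34 + 5, with no two terms consecutive in the sequence.

987 + 233 + 89 + 34 + 5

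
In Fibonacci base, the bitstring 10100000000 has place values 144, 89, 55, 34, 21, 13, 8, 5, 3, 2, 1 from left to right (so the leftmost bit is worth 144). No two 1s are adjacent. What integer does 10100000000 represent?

199

Summing the place values of the 1 bits: 144 + 55 = 199.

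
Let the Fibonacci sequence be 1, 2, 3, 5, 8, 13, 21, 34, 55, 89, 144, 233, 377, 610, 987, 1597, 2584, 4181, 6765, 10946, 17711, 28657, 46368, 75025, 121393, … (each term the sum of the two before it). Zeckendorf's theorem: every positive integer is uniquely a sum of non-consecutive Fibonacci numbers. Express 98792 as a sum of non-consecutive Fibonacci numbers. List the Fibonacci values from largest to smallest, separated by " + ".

take 75025 (≤ 98792); 98792 − 75025 = 23767
take 17711 (≤ 23767); 23767 − 17711 = 6056
take 4181 (≤ 6056); 6056 − 4181 = 1875
take 1597 (≤ 1875); 1875 − 1597 = 278
take 233 (≤ 278); 278 − 233 = 45
take 34 (≤ 45); 45 − 34 = 11
take 8 (≤ 11); 11 − 8 = 3
take 3 (≤ 3); 3 − 3 = 0
So 98792 = 75025 + 17711 + 4181 + 1597 + 233 + 34 + 8 + 3, with no two terms consecutive in the sequence.

75025 + 17711 + 4181 + 1597 + 233 + 34 + 8 + 3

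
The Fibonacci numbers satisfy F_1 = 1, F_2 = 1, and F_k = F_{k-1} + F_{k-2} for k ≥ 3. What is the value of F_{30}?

832040

Iterating the recurrence up to F_{23} = 28657 and F_{22} = 17711:
F_{24} = F_{23} + F_{22} = 28657 + 17711 = 46368
F_{25} = F_{24} + F_{23} = 46368 + 28657 = 75025
F_{26} = F_{25} + F_{24} = 75025 + 46368 = 121393
F_{27} = F_{26} + F_{25} = 121393 + 75025 = 196418
F_{28} = F_{27} + F_{26} = 196418 + 121393 = 317811
F_{29} = F_{28} + F_{27} = 317811 + 196418 = 514229
F_{30} = F_{29} + F_{28} = 514229 + 317811 = 832040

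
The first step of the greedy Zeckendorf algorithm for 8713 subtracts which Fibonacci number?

6765 ≤ 8713 < 10946, so the largest Fibonacci number not exceeding 8713 is 6765.

6765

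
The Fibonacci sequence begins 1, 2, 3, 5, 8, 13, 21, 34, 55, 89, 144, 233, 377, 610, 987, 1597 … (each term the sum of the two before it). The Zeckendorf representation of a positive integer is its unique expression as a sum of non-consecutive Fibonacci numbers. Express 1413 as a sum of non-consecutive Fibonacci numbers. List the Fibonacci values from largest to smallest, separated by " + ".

Greedy algorithm:
largest Fibonacci ≤ 1413 is 987; 1413 − 987 = 426
largest Fibonacci ≤ 426 is 377; 426 − 377 = 49
largest Fibonacci ≤ 49 is 34; 49 − 34 = 15
largest Fibonacci ≤ 15 is 13; 15 − 13 = 2
largest Fibonacci ≤ 2 is 2; 2 − 2 = 0
So 1413 = 987 + 377 + 34 + 13 + 2, with no two terms consecutive in the sequence.

987 + 377 + 34 + 13 + 2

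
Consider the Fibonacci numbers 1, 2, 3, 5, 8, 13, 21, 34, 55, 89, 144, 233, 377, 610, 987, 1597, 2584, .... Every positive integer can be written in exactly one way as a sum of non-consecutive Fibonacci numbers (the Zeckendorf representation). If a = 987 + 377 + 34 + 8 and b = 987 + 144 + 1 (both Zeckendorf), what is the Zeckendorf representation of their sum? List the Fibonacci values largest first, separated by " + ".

The two numbers are 1406 and 1132, so their sum is 2538.
subtract 1597 from 2538: 941 remains
subtract 610 from 941: 331 remains
subtract 233 from 331: 98 remains
subtract 89 from 98: 9 remains
subtract 8 from 9: 1 remains
subtract 1 from 1: 0 remains

1597 + 610 + 233 + 89 + 8 + 1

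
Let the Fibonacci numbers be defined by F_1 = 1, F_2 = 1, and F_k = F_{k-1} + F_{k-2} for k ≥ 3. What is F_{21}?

10946

Iterating the recurrence up to F_{14} = 377 and F_{13} = 233:
F_{15} = F_{14} + F_{13} = 377 + 233 = 610
F_{16} = F_{15} + F_{14} = 610 + 377 = 987
F_{17} = F_{16} + F_{15} = 987 + 610 = 1597
F_{18} = F_{17} + F_{16} = 1597 + 987 = 2584
F_{19} = F_{18} + F_{17} = 2584 + 1597 = 4181
F_{20} = F_{19} + F_{18} = 4181 + 2584 = 6765
F_{21} = F_{20} + F_{19} = 6765 + 4181 = 10946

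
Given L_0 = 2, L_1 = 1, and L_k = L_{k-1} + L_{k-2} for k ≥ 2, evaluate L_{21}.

Iterating the recurrence up to L_{13} = 521 and L_{12} = 322:
L_{14} = L_{13} + L_{12} = 521 + 322 = 843
L_{15} = L_{14} + L_{13} = 843 + 521 = 1364
L_{16} = L_{15} + L_{14} = 1364 + 843 = 2207
L_{17} = L_{16} + L_{15} = 2207 + 1364 = 3571
L_{18} = L_{17} + L_{16} = 3571 + 2207 = 5778
L_{19} = L_{18} + L_{17} = 5778 + 3571 = 9349
L_{20} = L_{19} + L_{18} = 9349 + 5778 = 15127
L_{21} = L_{20} + L_{19} = 15127 + 9349 = 24476

24476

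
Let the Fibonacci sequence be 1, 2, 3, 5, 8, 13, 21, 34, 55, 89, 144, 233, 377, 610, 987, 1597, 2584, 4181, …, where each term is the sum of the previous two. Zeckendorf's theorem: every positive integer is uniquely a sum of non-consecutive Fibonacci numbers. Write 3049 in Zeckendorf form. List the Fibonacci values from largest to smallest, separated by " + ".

2584 + 377 + 55 + 21 + 8 + 3 + 1

3049 − 2584 = 465
465 − 377 = 88
88 − 55 = 33
33 − 21 = 12
12 − 8 = 4
4 − 3 = 1
1 − 1 = 0
So 3049 = 2584 + 377 + 55 + 21 + 8 + 3 + 1, with no two terms consecutive in the sequence.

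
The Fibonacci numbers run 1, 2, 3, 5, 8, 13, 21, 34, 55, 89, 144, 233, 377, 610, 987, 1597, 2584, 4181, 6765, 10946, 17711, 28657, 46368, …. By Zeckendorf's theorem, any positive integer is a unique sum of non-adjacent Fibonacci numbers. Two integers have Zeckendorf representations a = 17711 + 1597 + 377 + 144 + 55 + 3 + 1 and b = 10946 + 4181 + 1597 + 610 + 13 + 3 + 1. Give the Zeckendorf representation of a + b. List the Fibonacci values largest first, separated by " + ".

The two numbers are 19888 and 17351, so their sum is 37239.
28657 ≤ 37239 < 46368, so take 28657; remainder 8582
6765 ≤ 8582 < 10946, so take 6765; remainder 1817
1597 ≤ 1817 < 2584, so take 1597; remainder 220
144 ≤ 220 < 233, so take 144; remainder 76
55 ≤ 76 < 89, so take 55; remainder 21
21 ≤ 21 < 34, so take 21; remainder 0

28657 + 6765 + 1597 + 144 + 55 + 21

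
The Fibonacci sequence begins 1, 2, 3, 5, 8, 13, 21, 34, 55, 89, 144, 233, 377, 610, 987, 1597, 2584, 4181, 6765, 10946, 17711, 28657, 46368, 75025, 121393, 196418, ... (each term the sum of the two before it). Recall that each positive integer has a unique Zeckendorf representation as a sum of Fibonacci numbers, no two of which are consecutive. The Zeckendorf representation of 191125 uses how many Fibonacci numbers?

10

Greedily peel off the largest Fibonacci term at each step:
191125 − 121393 = 69732
69732 − 46368 = 23364
23364 − 17711 = 5653
5653 − 4181 = 1472
1472 − 987 = 485
485 − 377 = 108
108 − 89 = 19
19 − 13 = 6
6 − 5 = 1
1 − 1 = 0
191125 = 121393 + 46368 + 17711 + 4181 + 987 + 377 + 89 + 13 + 5 + 1, which has 10 terms.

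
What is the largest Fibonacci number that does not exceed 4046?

2584

2584 ≤ 4046 < 4181, so the largest Fibonacci number not exceeding 4046 is 2584.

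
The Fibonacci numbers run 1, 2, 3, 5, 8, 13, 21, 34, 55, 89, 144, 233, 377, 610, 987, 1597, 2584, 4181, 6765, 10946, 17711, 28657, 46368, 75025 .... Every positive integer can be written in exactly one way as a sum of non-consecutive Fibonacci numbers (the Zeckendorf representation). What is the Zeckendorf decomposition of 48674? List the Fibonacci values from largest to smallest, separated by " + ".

Greedily peel off the largest Fibonacci term at each step:
subtract 46368 from 48674: 2306 remains
subtract 1597 from 2306: 709 remains
subtract 610 from 709: 99 remains
subtract 89 from 99: 10 remains
subtract 8 from 10: 2 remains
subtract 2 from 2: 0 remains
So 48674 = 46368 + 1597 + 610 + 89 + 8 + 2, with no two terms consecutive in the sequence.

46368 + 1597 + 610 + 89 + 8 + 2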